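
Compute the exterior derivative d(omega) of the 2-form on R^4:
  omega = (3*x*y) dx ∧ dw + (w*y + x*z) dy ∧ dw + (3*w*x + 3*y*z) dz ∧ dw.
d(omega) = (-3*x + z) dx ∧ dy ∧ dw + (-x + 3*z) dy ∧ dz ∧ dw + (3*w) dx ∧ dz ∧ dw

For a 2-form omega = sum_{i<j} g_{ij} dx_i ∧ dx_j, the exterior derivative is
  d(omega) = sum_{i<j} d(g_{ij}) ∧ dx_i ∧ dx_j = sum_{i<j, k} (∂g_{ij}/∂x_k) dx_k ∧ dx_i ∧ dx_j.
Expand each term, using dx_k ∧ dx_i ∧ dx_j = sgn(permutation) dx_{(a)} ∧ dx_{(b)} ∧ dx_{(c)} with (a < b < c) sorted:
  d(3*x*y) includes (∂/∂y)(3*x*y) dy = (3*x) dy, which multiplied by dx ∧ dw gives (-3*x) dx ∧ dy ∧ dw
  d(w*y + x*z) includes (∂/∂x)(w*y + x*z) dx = (z) dx, which multiplied by dy ∧ dw gives (z) dx ∧ dy ∧ dw
  d(w*y + x*z) includes (∂/∂z)(w*y + x*z) dz = (x) dz, which multiplied by dy ∧ dw gives (-x) dy ∧ dz ∧ dw
  d(3*w*x + 3*y*z) includes (∂/∂x)(3*w*x + 3*y*z) dx = (3*w) dx, which multiplied by dz ∧ dw gives (3*w) dx ∧ dz ∧ dw
  d(3*w*x + 3*y*z) includes (∂/∂y)(3*w*x + 3*y*z) dy = (3*z) dy, which multiplied by dz ∧ dw gives (3*z) dy ∧ dz ∧ dw
Collecting like 3-forms: d(omega) = (-3*x + z) dx ∧ dy ∧ dw + (-x + 3*z) dy ∧ dz ∧ dw + (3*w) dx ∧ dz ∧ dw.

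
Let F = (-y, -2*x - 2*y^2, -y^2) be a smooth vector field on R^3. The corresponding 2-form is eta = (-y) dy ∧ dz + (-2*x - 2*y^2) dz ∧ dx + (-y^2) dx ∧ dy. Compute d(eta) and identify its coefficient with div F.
d(eta) = (-4*y) dx ∧ dy ∧ dz; div F = -4*y

For a 2-form in R^3 of the form above, applying d gives a 3-form with coefficient ∂P/∂x + ∂Q/∂y + ∂R/∂z:
  ∂P/∂x = 0
  ∂Q/∂y = -4*y
  ∂R/∂z = 0
Sum = -4*y, which is exactly div F.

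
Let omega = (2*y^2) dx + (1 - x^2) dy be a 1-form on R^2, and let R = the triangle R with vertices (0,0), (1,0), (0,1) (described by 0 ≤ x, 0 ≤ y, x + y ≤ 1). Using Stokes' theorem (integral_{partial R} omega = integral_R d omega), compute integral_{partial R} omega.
integral_(partial R) omega = -1

Stokes: integral_partial_R omega = integral_R d omega with d omega = (∂Q/∂x - ∂P/∂y) dx ∧ dy.
  ∂Q/∂x = -2*x
  ∂P/∂y = 4*y
  integrand = ∂Q/∂x - ∂P/∂y = -2*x - 4*y.
Integrating over R: integral_0^1 integral_0^{1-x} (-2*x - 4*y) dy dx = -1.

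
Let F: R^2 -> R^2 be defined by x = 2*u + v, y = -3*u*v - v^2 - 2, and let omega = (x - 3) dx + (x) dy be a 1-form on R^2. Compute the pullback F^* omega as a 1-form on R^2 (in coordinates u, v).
F^* omega = (-6*u*v + 4*u - 3*v^2 + 2*v - 6) du + (-6*u^2 - 7*u*v + 2*u - 2*v^2 + v - 3) dv

Using F^*(f dg) = (f ∘ F) d(g ∘ F), substitute each coordinate x_i by F_i(u, v) in f_i, and replace dx_i by d F_i = (∂F_i/∂u) du + (∂F_i/∂v) dv.
  For the x component: f_1(F) = 2*u + v - 3; d F_1 = (2) du + (1) dv
  For the y component: f_2(F) = 2*u + v; d F_2 = (-3*v) du + (-3*u - 2*v) dv
Combining and collecting du, dv coefficients:
  coeff of du: -6*u*v + 4*u - 3*v^2 + 2*v - 6
  coeff of dv: -6*u^2 - 7*u*v + 2*u - 2*v^2 + v - 3
F^* omega = (-6*u*v + 4*u - 3*v^2 + 2*v - 6) du + (-6*u^2 - 7*u*v + 2*u - 2*v^2 + v - 3) dv.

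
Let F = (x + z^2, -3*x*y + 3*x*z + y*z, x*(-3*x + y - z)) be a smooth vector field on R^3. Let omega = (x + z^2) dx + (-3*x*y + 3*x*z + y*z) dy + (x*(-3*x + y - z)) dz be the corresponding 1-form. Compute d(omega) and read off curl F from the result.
d(omega) = (-2*x - y) dy ∧ dz + (6*x - y + 3*z) dz ∧ dx + (-3*y + 3*z) dx ∧ dy; curl F = (-2*x - y, 6*x - y + 3*z, -3*y + 3*z)

d omega = sum_{i<j} (∂f_j/∂x_i - ∂f_i/∂x_j) dx_i ∧ dx_j. Under the identification (dy ∧ dz, dz ∧ dx, dx ∧ dy) ↔ (e_x, e_y, e_z), the coefficients are exactly the components of curl F. Compute:
  ∂R/∂y - ∂Q/∂z = (x) - (3*x + y) = -2*x - y
  ∂P/∂z - ∂R/∂x = (2*z) - (-6*x + y - z) = 6*x - y + 3*z
  ∂Q/∂x - ∂P/∂y = (-3*y + 3*z) - (0) = -3*y + 3*z.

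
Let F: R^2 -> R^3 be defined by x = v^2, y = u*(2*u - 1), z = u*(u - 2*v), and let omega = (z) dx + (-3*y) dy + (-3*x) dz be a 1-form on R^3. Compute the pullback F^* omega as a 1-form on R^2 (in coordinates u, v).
F^* omega = (-24*u^3 + 18*u^2 - 6*u*v^2 - 3*u + 6*v^3) du + (2*u*v*(u + v)) dv

Using F^*(f dg) = (f ∘ F) d(g ∘ F), substitute each coordinate x_i by F_i(u, v) in f_i, and replace dx_i by d F_i = (∂F_i/∂u) du + (∂F_i/∂v) dv.
  For the x component: f_1(F) = u*(u - 2*v); d F_1 = (0) du + (2*v) dv
  For the y component: f_2(F) = 3*u*(1 - 2*u); d F_2 = (4*u - 1) du + (0) dv
  For the z component: f_3(F) = -3*v^2; d F_3 = (2*u - 2*v) du + (-2*u) dv
Combining and collecting du, dv coefficients:
  coeff of du: -24*u^3 + 18*u^2 - 6*u*v^2 - 3*u + 6*v^3
  coeff of dv: 2*u*v*(u + v)
F^* omega = (-24*u^3 + 18*u^2 - 6*u*v^2 - 3*u + 6*v^3) du + (2*u*v*(u + v)) dv.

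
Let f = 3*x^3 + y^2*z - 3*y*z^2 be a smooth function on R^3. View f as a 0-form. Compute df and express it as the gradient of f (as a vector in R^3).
df = (9*x^2) dx + (z*(2*y - 3*z)) dy + (y*(y - 6*z)) dz; grad f = (9*x^2, z*(2*y - 3*z), y*(y - 6*z))

For a 0-form f, d f = (∂f/∂x) dx + (∂f/∂y) dy + (∂f/∂z) dz. The components of the vector representation are exactly the entries of grad f in Cartesian coordinates:
  ∂f/∂x = 9*x^2
  ∂f/∂y = z*(2*y - 3*z)
  ∂f/∂z = y*(y - 6*z).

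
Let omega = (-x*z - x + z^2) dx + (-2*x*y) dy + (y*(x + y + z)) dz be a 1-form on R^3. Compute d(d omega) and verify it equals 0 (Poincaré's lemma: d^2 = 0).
d(d omega) = 0

Step 1: d omega = sum_{i<j} (∂f_j/∂x_i - ∂f_i/∂x_j) dx_i ∧ dx_j:
  coeff of dx ∧ dy: -2*y
  coeff of dx ∧ dz: x + y - 2*z
  coeff of dy ∧ dz: x + 2*y + z
Step 2: Apply d again to each 2-form coefficient. The only possible 3-form in R^3 is dx ∧ dy ∧ dz, with coefficient
  ∂(coeff of dy∧dz)/∂x - ∂(coeff of dx∧dz)/∂y + ∂(coeff of dx∧dy)/∂z
  = ∂/∂x (x + 2*y + z) - ∂/∂y (x + y - 2*z) + ∂/∂z (-2*y).
Each of these terms simplifies to sums of mixed partials that cancel in pairs. The result is 0 (by equality of mixed partials for smooth functions — Schwarz / Clairaut).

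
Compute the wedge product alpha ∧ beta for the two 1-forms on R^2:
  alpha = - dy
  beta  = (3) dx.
alpha ∧ beta = (3) dx ∧ dy

Distribute the wedge, using dx_i ∧ dx_j = -dx_j ∧ dx_i and dx_i ∧ dx_i = 0. For each pair (i, j) with i < j, the coefficient of dx_i ∧ dx_j in alpha ∧ beta is (alpha_i * beta_j - alpha_j * beta_i). Collecting: alpha ∧ beta = (3) dx ∧ dy.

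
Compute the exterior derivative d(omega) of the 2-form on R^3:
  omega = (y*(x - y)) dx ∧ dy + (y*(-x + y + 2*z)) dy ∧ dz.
d(omega) = (-y) dx ∧ dy ∧ dz

For a 2-form omega = sum_{i<j} g_{ij} dx_i ∧ dx_j, the exterior derivative is
  d(omega) = sum_{i<j} d(g_{ij}) ∧ dx_i ∧ dx_j = sum_{i<j, k} (∂g_{ij}/∂x_k) dx_k ∧ dx_i ∧ dx_j.
Expand each term, using dx_k ∧ dx_i ∧ dx_j = sgn(permutation) dx_{(a)} ∧ dx_{(b)} ∧ dx_{(c)} with (a < b < c) sorted:
  d(y*(-x + y + 2*z)) includes (∂/∂x)(y*(-x + y + 2*z)) dx = (-y) dx, which multiplied by dy ∧ dz gives (-y) dx ∧ dy ∧ dz
Collecting like 3-forms: d(omega) = (-y) dx ∧ dy ∧ dz.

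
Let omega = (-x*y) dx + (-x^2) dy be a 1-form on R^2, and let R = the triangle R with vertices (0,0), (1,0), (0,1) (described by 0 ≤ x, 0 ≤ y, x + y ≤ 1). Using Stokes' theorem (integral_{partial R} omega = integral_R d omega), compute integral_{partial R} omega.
integral_(partial R) omega = -1/6

Stokes: integral_partial_R omega = integral_R d omega with d omega = (∂Q/∂x - ∂P/∂y) dx ∧ dy.
  ∂Q/∂x = -2*x
  ∂P/∂y = -x
  integrand = ∂Q/∂x - ∂P/∂y = -x.
Integrating over R: integral_0^1 integral_0^{1-x} (-x) dy dx = -1/6.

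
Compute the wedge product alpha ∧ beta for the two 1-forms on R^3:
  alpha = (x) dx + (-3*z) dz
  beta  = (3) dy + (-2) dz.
alpha ∧ beta = (3*x) dx ∧ dy + (-2*x) dx ∧ dz + (9*z) dy ∧ dz

Distribute the wedge, using dx_i ∧ dx_j = -dx_j ∧ dx_i and dx_i ∧ dx_i = 0. For each pair (i, j) with i < j, the coefficient of dx_i ∧ dx_j in alpha ∧ beta is (alpha_i * beta_j - alpha_j * beta_i). Collecting: alpha ∧ beta = (3*x) dx ∧ dy + (-2*x) dx ∧ dz + (9*z) dy ∧ dz.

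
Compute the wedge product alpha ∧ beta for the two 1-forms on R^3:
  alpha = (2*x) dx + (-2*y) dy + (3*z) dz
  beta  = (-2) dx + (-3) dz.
alpha ∧ beta = (-6*x + 6*z) dx ∧ dz + (-4*y) dx ∧ dy + (6*y) dy ∧ dz

Distribute the wedge, using dx_i ∧ dx_j = -dx_j ∧ dx_i and dx_i ∧ dx_i = 0. For each pair (i, j) with i < j, the coefficient of dx_i ∧ dx_j in alpha ∧ beta is (alpha_i * beta_j - alpha_j * beta_i). Collecting: alpha ∧ beta = (-6*x + 6*z) dx ∧ dz + (-4*y) dx ∧ dy + (6*y) dy ∧ dz.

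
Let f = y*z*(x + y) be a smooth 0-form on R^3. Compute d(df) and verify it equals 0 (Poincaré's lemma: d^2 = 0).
d(df) = 0

Step 1: df = sum_i (∂f/∂x_i) dx_i = (y*z) dx + (z*(x + 2*y)) dy + (y*(x + y)) dz.
Step 2: Apply d again. Using the 1-form formula, the coefficient of dx ∧ dy in d(df) is ∂^2 f/∂x ∂y - ∂^2 f/∂y ∂x = (z) - (z) = 0 (equality of mixed partials for smooth f).
Similarly for dx ∧ dz and dy ∧ dz — all coefficients vanish. So d(df) = 0.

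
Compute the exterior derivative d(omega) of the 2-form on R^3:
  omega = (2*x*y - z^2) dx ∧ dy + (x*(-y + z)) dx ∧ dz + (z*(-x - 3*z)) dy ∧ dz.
d(omega) = (x - 3*z) dx ∧ dy ∧ dz

For a 2-form omega = sum_{i<j} g_{ij} dx_i ∧ dx_j, the exterior derivative is
  d(omega) = sum_{i<j} d(g_{ij}) ∧ dx_i ∧ dx_j = sum_{i<j, k} (∂g_{ij}/∂x_k) dx_k ∧ dx_i ∧ dx_j.
Expand each term, using dx_k ∧ dx_i ∧ dx_j = sgn(permutation) dx_{(a)} ∧ dx_{(b)} ∧ dx_{(c)} with (a < b < c) sorted:
  d(2*x*y - z^2) includes (∂/∂z)(2*x*y - z^2) dz = (-2*z) dz, which multiplied by dx ∧ dy gives (-2*z) dx ∧ dy ∧ dz
  d(x*(-y + z)) includes (∂/∂y)(x*(-y + z)) dy = (-x) dy, which multiplied by dx ∧ dz gives (x) dx ∧ dy ∧ dz
  d(z*(-x - 3*z)) includes (∂/∂x)(z*(-x - 3*z)) dx = (-z) dx, which multiplied by dy ∧ dz gives (-z) dx ∧ dy ∧ dz
Collecting like 3-forms: d(omega) = (x - 3*z) dx ∧ dy ∧ dz.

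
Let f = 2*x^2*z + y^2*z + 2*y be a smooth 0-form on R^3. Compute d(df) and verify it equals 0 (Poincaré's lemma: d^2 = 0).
d(df) = 0

Step 1: df = sum_i (∂f/∂x_i) dx_i = (4*x*z) dx + (2*y*z + 2) dy + (2*x^2 + y^2) dz.
Step 2: Apply d again. Using the 1-form formula, the coefficient of dx ∧ dy in d(df) is ∂^2 f/∂x ∂y - ∂^2 f/∂y ∂x = (0) - (0) = 0 (equality of mixed partials for smooth f).
Similarly for dx ∧ dz and dy ∧ dz — all coefficients vanish. So d(df) = 0.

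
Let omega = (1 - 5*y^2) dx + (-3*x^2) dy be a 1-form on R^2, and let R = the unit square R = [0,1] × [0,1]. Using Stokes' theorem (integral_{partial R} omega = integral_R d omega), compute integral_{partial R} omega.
integral_(partial R) omega = 2

Stokes: integral_partial_R omega = integral_R d omega with d omega = (∂Q/∂x - ∂P/∂y) dx ∧ dy.
  ∂Q/∂x = -6*x
  ∂P/∂y = -10*y
  integrand = ∂Q/∂x - ∂P/∂y = -6*x + 10*y.
Integrating over R: integral_0^1 integral_0^1 (-6*x + 10*y) dx dy = 2.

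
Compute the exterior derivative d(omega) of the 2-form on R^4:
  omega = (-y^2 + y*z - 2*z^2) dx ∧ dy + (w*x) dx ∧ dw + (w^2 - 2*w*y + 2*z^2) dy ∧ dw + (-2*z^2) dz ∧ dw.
d(omega) = (y - 4*z) dx ∧ dy ∧ dz + (-4*z) dy ∧ dz ∧ dw

For a 2-form omega = sum_{i<j} g_{ij} dx_i ∧ dx_j, the exterior derivative is
  d(omega) = sum_{i<j} d(g_{ij}) ∧ dx_i ∧ dx_j = sum_{i<j, k} (∂g_{ij}/∂x_k) dx_k ∧ dx_i ∧ dx_j.
Expand each term, using dx_k ∧ dx_i ∧ dx_j = sgn(permutation) dx_{(a)} ∧ dx_{(b)} ∧ dx_{(c)} with (a < b < c) sorted:
  d(-y^2 + y*z - 2*z^2) includes (∂/∂z)(-y^2 + y*z - 2*z^2) dz = (y - 4*z) dz, which multiplied by dx ∧ dy gives (y - 4*z) dx ∧ dy ∧ dz
  d(w^2 - 2*w*y + 2*z^2) includes (∂/∂z)(w^2 - 2*w*y + 2*z^2) dz = (4*z) dz, which multiplied by dy ∧ dw gives (-4*z) dy ∧ dz ∧ dw
Collecting like 3-forms: d(omega) = (y - 4*z) dx ∧ dy ∧ dz + (-4*z) dy ∧ dz ∧ dw.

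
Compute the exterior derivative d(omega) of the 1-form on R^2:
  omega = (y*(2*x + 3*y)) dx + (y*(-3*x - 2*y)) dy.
d(omega) = (-2*x - 9*y) dx ∧ dy

For a 1-form omega = sum_i f_i dx_i, the exterior derivative is
  d(omega) = sum_{i < j} (∂f_j/∂x_i - ∂f_i/∂x_j) dx_i ∧ dx_j.
  coefficient of dx ∧ dy: ∂f_2/∂x - ∂f_1/∂y = ∂(y*(-3*x - 2*y))/∂x - ∂(y*(2*x + 3*y))/∂y = -2*x - 9*y
Assembling: d(omega) = (-2*x - 9*y) dx ∧ dy.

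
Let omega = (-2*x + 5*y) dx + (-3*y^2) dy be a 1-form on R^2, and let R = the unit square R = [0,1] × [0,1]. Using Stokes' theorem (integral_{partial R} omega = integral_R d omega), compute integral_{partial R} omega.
integral_(partial R) omega = -5

Stokes: integral_partial_R omega = integral_R d omega with d omega = (∂Q/∂x - ∂P/∂y) dx ∧ dy.
  ∂Q/∂x = 0
  ∂P/∂y = 5
  integrand = ∂Q/∂x - ∂P/∂y = -5.
Integrating over R: integral_0^1 integral_0^1 (-5) dx dy = -5.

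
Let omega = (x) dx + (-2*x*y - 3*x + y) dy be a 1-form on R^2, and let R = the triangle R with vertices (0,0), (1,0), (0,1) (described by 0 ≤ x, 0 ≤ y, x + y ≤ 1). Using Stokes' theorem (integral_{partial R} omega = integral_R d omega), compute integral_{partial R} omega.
integral_(partial R) omega = -11/6

Stokes: integral_partial_R omega = integral_R d omega with d omega = (∂Q/∂x - ∂P/∂y) dx ∧ dy.
  ∂Q/∂x = -2*y - 3
  ∂P/∂y = 0
  integrand = ∂Q/∂x - ∂P/∂y = -2*y - 3.
Integrating over R: integral_0^1 integral_0^{1-x} (-2*y - 3) dy dx = -11/6.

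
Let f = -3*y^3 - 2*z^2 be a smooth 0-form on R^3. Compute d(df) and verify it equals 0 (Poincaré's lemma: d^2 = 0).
d(df) = 0

Step 1: df = sum_i (∂f/∂x_i) dx_i = (0) dx + (-9*y^2) dy + (-4*z) dz.
Step 2: Apply d again. Using the 1-form formula, the coefficient of dx ∧ dy in d(df) is ∂^2 f/∂x ∂y - ∂^2 f/∂y ∂x = (0) - (0) = 0 (equality of mixed partials for smooth f).
Similarly for dx ∧ dz and dy ∧ dz — all coefficients vanish. So d(df) = 0.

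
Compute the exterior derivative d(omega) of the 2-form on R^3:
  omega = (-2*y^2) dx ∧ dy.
d(omega) = 0

For a 2-form omega = sum_{i<j} g_{ij} dx_i ∧ dx_j, the exterior derivative is
  d(omega) = sum_{i<j} d(g_{ij}) ∧ dx_i ∧ dx_j = sum_{i<j, k} (∂g_{ij}/∂x_k) dx_k ∧ dx_i ∧ dx_j.
Expand each term, using dx_k ∧ dx_i ∧ dx_j = sgn(permutation) dx_{(a)} ∧ dx_{(b)} ∧ dx_{(c)} with (a < b < c) sorted:

Collecting like 3-forms: d(omega) = 0.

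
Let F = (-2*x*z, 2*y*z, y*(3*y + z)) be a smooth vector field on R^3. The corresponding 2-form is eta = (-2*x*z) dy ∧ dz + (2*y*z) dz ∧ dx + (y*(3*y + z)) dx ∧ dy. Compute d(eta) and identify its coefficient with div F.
d(eta) = (y) dx ∧ dy ∧ dz; div F = y

For a 2-form in R^3 of the form above, applying d gives a 3-form with coefficient ∂P/∂x + ∂Q/∂y + ∂R/∂z:
  ∂P/∂x = -2*z
  ∂Q/∂y = 2*z
  ∂R/∂z = y
Sum = y, which is exactly div F.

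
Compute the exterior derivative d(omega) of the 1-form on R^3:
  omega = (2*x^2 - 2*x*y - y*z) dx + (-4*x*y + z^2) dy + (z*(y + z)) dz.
d(omega) = (2*x - 4*y + z) dx ∧ dy + (y) dx ∧ dz + (-z) dy ∧ dz

For a 1-form omega = sum_i f_i dx_i, the exterior derivative is
  d(omega) = sum_{i < j} (∂f_j/∂x_i - ∂f_i/∂x_j) dx_i ∧ dx_j.
  coefficient of dx ∧ dy: ∂f_2/∂x - ∂f_1/∂y = ∂(-4*x*y + z^2)/∂x - ∂(2*x^2 - 2*x*y - y*z)/∂y = 2*x - 4*y + z
  coefficient of dx ∧ dz: ∂f_3/∂x - ∂f_1/∂z = ∂(z*(y + z))/∂x - ∂(2*x^2 - 2*x*y - y*z)/∂z = y
  coefficient of dy ∧ dz: ∂f_3/∂y - ∂f_2/∂z = ∂(z*(y + z))/∂y - ∂(-4*x*y + z^2)/∂z = -z
Assembling: d(omega) = (2*x - 4*y + z) dx ∧ dy + (y) dx ∧ dz + (-z) dy ∧ dz.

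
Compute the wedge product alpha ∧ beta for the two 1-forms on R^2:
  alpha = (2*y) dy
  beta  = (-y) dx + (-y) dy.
alpha ∧ beta = (2*y^2) dx ∧ dy

Distribute the wedge, using dx_i ∧ dx_j = -dx_j ∧ dx_i and dx_i ∧ dx_i = 0. For each pair (i, j) with i < j, the coefficient of dx_i ∧ dx_j in alpha ∧ beta is (alpha_i * beta_j - alpha_j * beta_i). Collecting: alpha ∧ beta = (2*y^2) dx ∧ dy.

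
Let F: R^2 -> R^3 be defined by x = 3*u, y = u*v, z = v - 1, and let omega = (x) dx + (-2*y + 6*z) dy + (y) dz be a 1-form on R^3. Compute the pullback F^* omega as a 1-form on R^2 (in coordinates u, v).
F^* omega = (-2*u*v^2 + 9*u + 6*v^2 - 6*v) du + (u*(-2*u*v + 7*v - 6)) dv

Using F^*(f dg) = (f ∘ F) d(g ∘ F), substitute each coordinate x_i by F_i(u, v) in f_i, and replace dx_i by d F_i = (∂F_i/∂u) du + (∂F_i/∂v) dv.
  For the x component: f_1(F) = 3*u; d F_1 = (3) du + (0) dv
  For the y component: f_2(F) = -2*u*v + 6*v - 6; d F_2 = (v) du + (u) dv
  For the z component: f_3(F) = u*v; d F_3 = (0) du + (1) dv
Combining and collecting du, dv coefficients:
  coeff of du: -2*u*v^2 + 9*u + 6*v^2 - 6*v
  coeff of dv: u*(-2*u*v + 7*v - 6)
F^* omega = (-2*u*v^2 + 9*u + 6*v^2 - 6*v) du + (u*(-2*u*v + 7*v - 6)) dv.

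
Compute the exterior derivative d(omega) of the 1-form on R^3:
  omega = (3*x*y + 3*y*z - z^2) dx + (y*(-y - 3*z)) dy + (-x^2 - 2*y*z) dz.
d(omega) = (-3*x - 3*z) dx ∧ dy + (-2*x - 3*y + 2*z) dx ∧ dz + (3*y - 2*z) dy ∧ dz

For a 1-form omega = sum_i f_i dx_i, the exterior derivative is
  d(omega) = sum_{i < j} (∂f_j/∂x_i - ∂f_i/∂x_j) dx_i ∧ dx_j.
  coefficient of dx ∧ dy: ∂f_2/∂x - ∂f_1/∂y = ∂(y*(-y - 3*z))/∂x - ∂(3*x*y + 3*y*z - z^2)/∂y = -3*x - 3*z
  coefficient of dx ∧ dz: ∂f_3/∂x - ∂f_1/∂z = ∂(-x^2 - 2*y*z)/∂x - ∂(3*x*y + 3*y*z - z^2)/∂z = -2*x - 3*y + 2*z
  coefficient of dy ∧ dz: ∂f_3/∂y - ∂f_2/∂z = ∂(-x^2 - 2*y*z)/∂y - ∂(y*(-y - 3*z))/∂z = 3*y - 2*z
Assembling: d(omega) = (-3*x - 3*z) dx ∧ dy + (-2*x - 3*y + 2*z) dx ∧ dz + (3*y - 2*z) dy ∧ dz.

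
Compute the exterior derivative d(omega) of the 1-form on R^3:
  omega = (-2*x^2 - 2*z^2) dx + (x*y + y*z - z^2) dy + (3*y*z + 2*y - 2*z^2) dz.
d(omega) = (y) dx ∧ dy + (4*z) dx ∧ dz + (-y + 5*z + 2) dy ∧ dz

For a 1-form omega = sum_i f_i dx_i, the exterior derivative is
  d(omega) = sum_{i < j} (∂f_j/∂x_i - ∂f_i/∂x_j) dx_i ∧ dx_j.
  coefficient of dx ∧ dy: ∂f_2/∂x - ∂f_1/∂y = ∂(x*y + y*z - z^2)/∂x - ∂(-2*x^2 - 2*z^2)/∂y = y
  coefficient of dx ∧ dz: ∂f_3/∂x - ∂f_1/∂z = ∂(3*y*z + 2*y - 2*z^2)/∂x - ∂(-2*x^2 - 2*z^2)/∂z = 4*z
  coefficient of dy ∧ dz: ∂f_3/∂y - ∂f_2/∂z = ∂(3*y*z + 2*y - 2*z^2)/∂y - ∂(x*y + y*z - z^2)/∂z = -y + 5*z + 2
Assembling: d(omega) = (y) dx ∧ dy + (4*z) dx ∧ dz + (-y + 5*z + 2) dy ∧ dz.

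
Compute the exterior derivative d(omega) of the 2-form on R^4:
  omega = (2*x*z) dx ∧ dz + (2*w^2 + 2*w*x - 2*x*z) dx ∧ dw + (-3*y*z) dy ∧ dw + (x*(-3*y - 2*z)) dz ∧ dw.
d(omega) = (2*x - 3*y - 2*z) dx ∧ dz ∧ dw + (-3*x + 3*y) dy ∧ dz ∧ dw

For a 2-form omega = sum_{i<j} g_{ij} dx_i ∧ dx_j, the exterior derivative is
  d(omega) = sum_{i<j} d(g_{ij}) ∧ dx_i ∧ dx_j = sum_{i<j, k} (∂g_{ij}/∂x_k) dx_k ∧ dx_i ∧ dx_j.
Expand each term, using dx_k ∧ dx_i ∧ dx_j = sgn(permutation) dx_{(a)} ∧ dx_{(b)} ∧ dx_{(c)} with (a < b < c) sorted:
  d(2*w^2 + 2*w*x - 2*x*z) includes (∂/∂z)(2*w^2 + 2*w*x - 2*x*z) dz = (-2*x) dz, which multiplied by dx ∧ dw gives (2*x) dx ∧ dz ∧ dw
  d(-3*y*z) includes (∂/∂z)(-3*y*z) dz = (-3*y) dz, which multiplied by dy ∧ dw gives (3*y) dy ∧ dz ∧ dw
  d(x*(-3*y - 2*z)) includes (∂/∂x)(x*(-3*y - 2*z)) dx = (-3*y - 2*z) dx, which multiplied by dz ∧ dw gives (-3*y - 2*z) dx ∧ dz ∧ dw
  d(x*(-3*y - 2*z)) includes (∂/∂y)(x*(-3*y - 2*z)) dy = (-3*x) dy, which multiplied by dz ∧ dw gives (-3*x) dy ∧ dz ∧ dw
Collecting like 3-forms: d(omega) = (2*x - 3*y - 2*z) dx ∧ dz ∧ dw + (-3*x + 3*y) dy ∧ dz ∧ dw.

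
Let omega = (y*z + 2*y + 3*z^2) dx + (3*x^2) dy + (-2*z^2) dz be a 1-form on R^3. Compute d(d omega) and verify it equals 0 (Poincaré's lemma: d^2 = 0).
d(d omega) = 0

Step 1: d omega = sum_{i<j} (∂f_j/∂x_i - ∂f_i/∂x_j) dx_i ∧ dx_j:
  coeff of dx ∧ dy: 6*x - z - 2
  coeff of dx ∧ dz: -y - 6*z
  coeff of dy ∧ dz: 0
Step 2: Apply d again to each 2-form coefficient. The only possible 3-form in R^3 is dx ∧ dy ∧ dz, with coefficient
  ∂(coeff of dy∧dz)/∂x - ∂(coeff of dx∧dz)/∂y + ∂(coeff of dx∧dy)/∂z
  = ∂/∂x (0) - ∂/∂y (-y - 6*z) + ∂/∂z (6*x - z - 2).
Each of these terms simplifies to sums of mixed partials that cancel in pairs. The result is 0 (by equality of mixed partials for smooth functions — Schwarz / Clairaut).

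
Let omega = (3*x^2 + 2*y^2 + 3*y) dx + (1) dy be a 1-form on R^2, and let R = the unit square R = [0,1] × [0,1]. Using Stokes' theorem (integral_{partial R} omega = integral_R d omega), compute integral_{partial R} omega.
integral_(partial R) omega = -5

Stokes: integral_partial_R omega = integral_R d omega with d omega = (∂Q/∂x - ∂P/∂y) dx ∧ dy.
  ∂Q/∂x = 0
  ∂P/∂y = 4*y + 3
  integrand = ∂Q/∂x - ∂P/∂y = -4*y - 3.
Integrating over R: integral_0^1 integral_0^1 (-4*y - 3) dx dy = -5.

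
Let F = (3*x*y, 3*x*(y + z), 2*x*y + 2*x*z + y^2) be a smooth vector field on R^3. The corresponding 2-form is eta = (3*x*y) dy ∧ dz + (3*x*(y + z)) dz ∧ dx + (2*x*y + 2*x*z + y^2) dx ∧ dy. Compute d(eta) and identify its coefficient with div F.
d(eta) = (5*x + 3*y) dx ∧ dy ∧ dz; div F = 5*x + 3*y

For a 2-form in R^3 of the form above, applying d gives a 3-form with coefficient ∂P/∂x + ∂Q/∂y + ∂R/∂z:
  ∂P/∂x = 3*y
  ∂Q/∂y = 3*x
  ∂R/∂z = 2*x
Sum = 5*x + 3*y, which is exactly div F.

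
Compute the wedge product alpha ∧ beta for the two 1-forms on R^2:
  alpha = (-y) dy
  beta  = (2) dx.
alpha ∧ beta = (2*y) dx ∧ dy

Distribute the wedge, using dx_i ∧ dx_j = -dx_j ∧ dx_i and dx_i ∧ dx_i = 0. For each pair (i, j) with i < j, the coefficient of dx_i ∧ dx_j in alpha ∧ beta is (alpha_i * beta_j - alpha_j * beta_i). Collecting: alpha ∧ beta = (2*y) dx ∧ dy.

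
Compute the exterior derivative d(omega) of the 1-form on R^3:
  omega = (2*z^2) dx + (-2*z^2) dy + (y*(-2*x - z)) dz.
d(omega) = (-2*y - 4*z) dx ∧ dz + (-2*x + 3*z) dy ∧ dz

For a 1-form omega = sum_i f_i dx_i, the exterior derivative is
  d(omega) = sum_{i < j} (∂f_j/∂x_i - ∂f_i/∂x_j) dx_i ∧ dx_j.
  coefficient of dx ∧ dz: ∂f_3/∂x - ∂f_1/∂z = ∂(y*(-2*x - z))/∂x - ∂(2*z^2)/∂z = -2*y - 4*z
  coefficient of dy ∧ dz: ∂f_3/∂y - ∂f_2/∂z = ∂(y*(-2*x - z))/∂y - ∂(-2*z^2)/∂z = -2*x + 3*z
Assembling: d(omega) = (-2*y - 4*z) dx ∧ dz + (-2*x + 3*z) dy ∧ dz.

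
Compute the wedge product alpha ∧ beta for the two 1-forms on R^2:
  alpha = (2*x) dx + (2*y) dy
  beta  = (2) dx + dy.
alpha ∧ beta = (2*x - 4*y) dx ∧ dy

Distribute the wedge, using dx_i ∧ dx_j = -dx_j ∧ dx_i and dx_i ∧ dx_i = 0. For each pair (i, j) with i < j, the coefficient of dx_i ∧ dx_j in alpha ∧ beta is (alpha_i * beta_j - alpha_j * beta_i). Collecting: alpha ∧ beta = (2*x - 4*y) dx ∧ dy.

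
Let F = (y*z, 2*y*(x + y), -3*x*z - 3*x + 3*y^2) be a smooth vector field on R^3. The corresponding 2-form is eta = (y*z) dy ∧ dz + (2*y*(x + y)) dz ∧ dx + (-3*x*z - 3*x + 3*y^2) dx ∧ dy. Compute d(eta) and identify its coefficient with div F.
d(eta) = (-x + 4*y) dx ∧ dy ∧ dz; div F = -x + 4*y

For a 2-form in R^3 of the form above, applying d gives a 3-form with coefficient ∂P/∂x + ∂Q/∂y + ∂R/∂z:
  ∂P/∂x = 0
  ∂Q/∂y = 2*x + 4*y
  ∂R/∂z = -3*x
Sum = -x + 4*y, which is exactly div F.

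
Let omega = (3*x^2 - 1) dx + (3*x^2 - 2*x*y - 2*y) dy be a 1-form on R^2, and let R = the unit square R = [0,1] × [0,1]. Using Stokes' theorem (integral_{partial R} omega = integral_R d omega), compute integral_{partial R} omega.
integral_(partial R) omega = 2

Stokes: integral_partial_R omega = integral_R d omega with d omega = (∂Q/∂x - ∂P/∂y) dx ∧ dy.
  ∂Q/∂x = 6*x - 2*y
  ∂P/∂y = 0
  integrand = ∂Q/∂x - ∂P/∂y = 6*x - 2*y.
Integrating over R: integral_0^1 integral_0^1 (6*x - 2*y) dx dy = 2.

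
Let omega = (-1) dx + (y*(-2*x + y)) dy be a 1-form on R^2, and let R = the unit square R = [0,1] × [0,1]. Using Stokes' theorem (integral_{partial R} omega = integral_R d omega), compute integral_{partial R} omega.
integral_(partial R) omega = -1

Stokes: integral_partial_R omega = integral_R d omega with d omega = (∂Q/∂x - ∂P/∂y) dx ∧ dy.
  ∂Q/∂x = -2*y
  ∂P/∂y = 0
  integrand = ∂Q/∂x - ∂P/∂y = -2*y.
Integrating over R: integral_0^1 integral_0^1 (-2*y) dx dy = -1.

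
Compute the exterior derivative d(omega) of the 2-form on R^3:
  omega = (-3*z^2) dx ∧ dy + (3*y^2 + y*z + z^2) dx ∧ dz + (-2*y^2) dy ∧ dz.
d(omega) = (-6*y - 7*z) dx ∧ dy ∧ dz

For a 2-form omega = sum_{i<j} g_{ij} dx_i ∧ dx_j, the exterior derivative is
  d(omega) = sum_{i<j} d(g_{ij}) ∧ dx_i ∧ dx_j = sum_{i<j, k} (∂g_{ij}/∂x_k) dx_k ∧ dx_i ∧ dx_j.
Expand each term, using dx_k ∧ dx_i ∧ dx_j = sgn(permutation) dx_{(a)} ∧ dx_{(b)} ∧ dx_{(c)} with (a < b < c) sorted:
  d(-3*z^2) includes (∂/∂z)(-3*z^2) dz = (-6*z) dz, which multiplied by dx ∧ dy gives (-6*z) dx ∧ dy ∧ dz
  d(3*y^2 + y*z + z^2) includes (∂/∂y)(3*y^2 + y*z + z^2) dy = (6*y + z) dy, which multiplied by dx ∧ dz gives (-6*y - z) dx ∧ dy ∧ dz
Collecting like 3-forms: d(omega) = (-6*y - 7*z) dx ∧ dy ∧ dz.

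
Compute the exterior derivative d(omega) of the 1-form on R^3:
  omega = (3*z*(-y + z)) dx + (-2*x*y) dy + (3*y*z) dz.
d(omega) = (-2*y + 3*z) dx ∧ dy + (3*y - 6*z) dx ∧ dz + (3*z) dy ∧ dz

For a 1-form omega = sum_i f_i dx_i, the exterior derivative is
  d(omega) = sum_{i < j} (∂f_j/∂x_i - ∂f_i/∂x_j) dx_i ∧ dx_j.
  coefficient of dx ∧ dy: ∂f_2/∂x - ∂f_1/∂y = ∂(-2*x*y)/∂x - ∂(3*z*(-y + z))/∂y = -2*y + 3*z
  coefficient of dx ∧ dz: ∂f_3/∂x - ∂f_1/∂z = ∂(3*y*z)/∂x - ∂(3*z*(-y + z))/∂z = 3*y - 6*z
  coefficient of dy ∧ dz: ∂f_3/∂y - ∂f_2/∂z = ∂(3*y*z)/∂y - ∂(-2*x*y)/∂z = 3*z
Assembling: d(omega) = (-2*y + 3*z) dx ∧ dy + (3*y - 6*z) dx ∧ dz + (3*z) dy ∧ dz.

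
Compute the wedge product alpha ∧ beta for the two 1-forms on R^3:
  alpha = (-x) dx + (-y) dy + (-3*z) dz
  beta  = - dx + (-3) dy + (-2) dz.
alpha ∧ beta = (3*x - y) dx ∧ dy + (2*x - 3*z) dx ∧ dz + (2*y - 9*z) dy ∧ dz

Distribute the wedge, using dx_i ∧ dx_j = -dx_j ∧ dx_i and dx_i ∧ dx_i = 0. For each pair (i, j) with i < j, the coefficient of dx_i ∧ dx_j in alpha ∧ beta is (alpha_i * beta_j - alpha_j * beta_i). Collecting: alpha ∧ beta = (3*x - y) dx ∧ dy + (2*x - 3*z) dx ∧ dz + (2*y - 9*z) dy ∧ dz.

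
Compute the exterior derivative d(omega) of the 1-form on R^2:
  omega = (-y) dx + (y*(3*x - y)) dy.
d(omega) = (3*y + 1) dx ∧ dy

For a 1-form omega = sum_i f_i dx_i, the exterior derivative is
  d(omega) = sum_{i < j} (∂f_j/∂x_i - ∂f_i/∂x_j) dx_i ∧ dx_j.
  coefficient of dx ∧ dy: ∂f_2/∂x - ∂f_1/∂y = ∂(y*(3*x - y))/∂x - ∂(-y)/∂y = 3*y + 1
Assembling: d(omega) = (3*y + 1) dx ∧ dy.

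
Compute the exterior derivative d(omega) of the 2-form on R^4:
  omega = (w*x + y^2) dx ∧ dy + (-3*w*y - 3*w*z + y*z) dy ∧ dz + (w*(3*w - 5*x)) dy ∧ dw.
d(omega) = (-5*w + x) dx ∧ dy ∧ dw + (-3*y - 3*z) dy ∧ dz ∧ dw

For a 2-form omega = sum_{i<j} g_{ij} dx_i ∧ dx_j, the exterior derivative is
  d(omega) = sum_{i<j} d(g_{ij}) ∧ dx_i ∧ dx_j = sum_{i<j, k} (∂g_{ij}/∂x_k) dx_k ∧ dx_i ∧ dx_j.
Expand each term, using dx_k ∧ dx_i ∧ dx_j = sgn(permutation) dx_{(a)} ∧ dx_{(b)} ∧ dx_{(c)} with (a < b < c) sorted:
  d(w*x + y^2) includes (∂/∂w)(w*x + y^2) dw = (x) dw, which multiplied by dx ∧ dy gives (x) dx ∧ dy ∧ dw
  d(-3*w*y - 3*w*z + y*z) includes (∂/∂w)(-3*w*y - 3*w*z + y*z) dw = (-3*y - 3*z) dw, which multiplied by dy ∧ dz gives (-3*y - 3*z) dy ∧ dz ∧ dw
  d(w*(3*w - 5*x)) includes (∂/∂x)(w*(3*w - 5*x)) dx = (-5*w) dx, which multiplied by dy ∧ dw gives (-5*w) dx ∧ dy ∧ dw
Collecting like 3-forms: d(omega) = (-5*w + x) dx ∧ dy ∧ dw + (-3*y - 3*z) dy ∧ dz ∧ dw.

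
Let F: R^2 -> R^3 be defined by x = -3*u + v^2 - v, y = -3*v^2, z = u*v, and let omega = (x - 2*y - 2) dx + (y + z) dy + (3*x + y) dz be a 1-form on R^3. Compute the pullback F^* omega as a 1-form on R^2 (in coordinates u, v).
F^* omega = (-9*u*v + 9*u - 24*v^2 + 3*v + 6) du + (-9*u^2 - 6*u*v^2 - 9*u*v + 3*u + 32*v^3 - 9*v^2 - 3*v + 2) dv

Using F^*(f dg) = (f ∘ F) d(g ∘ F), substitute each coordinate x_i by F_i(u, v) in f_i, and replace dx_i by d F_i = (∂F_i/∂u) du + (∂F_i/∂v) dv.
  For the x component: f_1(F) = -3*u + 7*v^2 - v - 2; d F_1 = (-3) du + (2*v - 1) dv
  For the y component: f_2(F) = v*(u - 3*v); d F_2 = (0) du + (-6*v) dv
  For the z component: f_3(F) = -9*u - 3*v; d F_3 = (v) du + (u) dv
Combining and collecting du, dv coefficients:
  coeff of du: -9*u*v + 9*u - 24*v^2 + 3*v + 6
  coeff of dv: -9*u^2 - 6*u*v^2 - 9*u*v + 3*u + 32*v^3 - 9*v^2 - 3*v + 2
F^* omega = (-9*u*v + 9*u - 24*v^2 + 3*v + 6) du + (-9*u^2 - 6*u*v^2 - 9*u*v + 3*u + 32*v^3 - 9*v^2 - 3*v + 2) dv.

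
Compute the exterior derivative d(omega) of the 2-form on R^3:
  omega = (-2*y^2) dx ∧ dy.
d(omega) = 0

For a 2-form omega = sum_{i<j} g_{ij} dx_i ∧ dx_j, the exterior derivative is
  d(omega) = sum_{i<j} d(g_{ij}) ∧ dx_i ∧ dx_j = sum_{i<j, k} (∂g_{ij}/∂x_k) dx_k ∧ dx_i ∧ dx_j.
Expand each term, using dx_k ∧ dx_i ∧ dx_j = sgn(permutation) dx_{(a)} ∧ dx_{(b)} ∧ dx_{(c)} with (a < b < c) sorted:

Collecting like 3-forms: d(omega) = 0.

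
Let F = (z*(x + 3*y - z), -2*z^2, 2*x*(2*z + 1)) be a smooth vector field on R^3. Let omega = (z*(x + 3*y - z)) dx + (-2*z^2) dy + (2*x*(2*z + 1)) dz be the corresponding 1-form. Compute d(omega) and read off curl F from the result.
d(omega) = (4*z) dy ∧ dz + (x + 3*y - 6*z - 2) dz ∧ dx + (-3*z) dx ∧ dy; curl F = (4*z, x + 3*y - 6*z - 2, -3*z)

d omega = sum_{i<j} (∂f_j/∂x_i - ∂f_i/∂x_j) dx_i ∧ dx_j. Under the identification (dy ∧ dz, dz ∧ dx, dx ∧ dy) ↔ (e_x, e_y, e_z), the coefficients are exactly the components of curl F. Compute:
  ∂R/∂y - ∂Q/∂z = (0) - (-4*z) = 4*z
  ∂P/∂z - ∂R/∂x = (x + 3*y - 2*z) - (4*z + 2) = x + 3*y - 6*z - 2
  ∂Q/∂x - ∂P/∂y = (0) - (3*z) = -3*z.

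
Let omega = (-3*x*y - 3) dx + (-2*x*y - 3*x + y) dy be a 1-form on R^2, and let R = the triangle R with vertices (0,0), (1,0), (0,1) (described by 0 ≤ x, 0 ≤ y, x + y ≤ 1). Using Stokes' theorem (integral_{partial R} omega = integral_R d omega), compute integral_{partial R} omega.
integral_(partial R) omega = -4/3

Stokes: integral_partial_R omega = integral_R d omega with d omega = (∂Q/∂x - ∂P/∂y) dx ∧ dy.
  ∂Q/∂x = -2*y - 3
  ∂P/∂y = -3*x
  integrand = ∂Q/∂x - ∂P/∂y = 3*x - 2*y - 3.
Integrating over R: integral_0^1 integral_0^{1-x} (3*x - 2*y - 3) dy dx = -4/3.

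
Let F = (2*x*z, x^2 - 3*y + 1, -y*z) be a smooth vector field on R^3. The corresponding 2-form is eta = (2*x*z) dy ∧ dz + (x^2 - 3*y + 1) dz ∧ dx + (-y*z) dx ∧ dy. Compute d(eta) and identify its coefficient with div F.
d(eta) = (-y + 2*z - 3) dx ∧ dy ∧ dz; div F = -y + 2*z - 3

For a 2-form in R^3 of the form above, applying d gives a 3-form with coefficient ∂P/∂x + ∂Q/∂y + ∂R/∂z:
  ∂P/∂x = 2*z
  ∂Q/∂y = -3
  ∂R/∂z = -y
Sum = -y + 2*z - 3, which is exactly div F.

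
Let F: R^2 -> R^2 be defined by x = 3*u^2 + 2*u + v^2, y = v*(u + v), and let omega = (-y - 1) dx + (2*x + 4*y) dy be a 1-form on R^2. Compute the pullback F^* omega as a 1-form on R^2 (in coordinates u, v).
F^* omega = (-2*u*v^2 + 2*u*v - 6*u + 6*v^3 - 2*v^2 - 2) du + (6*u^3 + 16*u^2*v + 4*u^2 + 12*u*v^2 + 8*u*v + 10*v^3 - 2*v) dv

Using F^*(f dg) = (f ∘ F) d(g ∘ F), substitute each coordinate x_i by F_i(u, v) in f_i, and replace dx_i by d F_i = (∂F_i/∂u) du + (∂F_i/∂v) dv.
  For the x component: f_1(F) = -u*v - v^2 - 1; d F_1 = (6*u + 2) du + (2*v) dv
  For the y component: f_2(F) = 6*u^2 + 4*u*v + 4*u + 6*v^2; d F_2 = (v) du + (u + 2*v) dv
Combining and collecting du, dv coefficients:
  coeff of du: -2*u*v^2 + 2*u*v - 6*u + 6*v^3 - 2*v^2 - 2
  coeff of dv: 6*u^3 + 16*u^2*v + 4*u^2 + 12*u*v^2 + 8*u*v + 10*v^3 - 2*v
F^* omega = (-2*u*v^2 + 2*u*v - 6*u + 6*v^3 - 2*v^2 - 2) du + (6*u^3 + 16*u^2*v + 4*u^2 + 12*u*v^2 + 8*u*v + 10*v^3 - 2*v) dv.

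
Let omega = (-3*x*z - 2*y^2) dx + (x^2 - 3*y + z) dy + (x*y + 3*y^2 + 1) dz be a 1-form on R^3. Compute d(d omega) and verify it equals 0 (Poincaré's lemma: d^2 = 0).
d(d omega) = 0

Step 1: d omega = sum_{i<j} (∂f_j/∂x_i - ∂f_i/∂x_j) dx_i ∧ dx_j:
  coeff of dx ∧ dy: 2*x + 4*y
  coeff of dx ∧ dz: 3*x + y
  coeff of dy ∧ dz: x + 6*y - 1
Step 2: Apply d again to each 2-form coefficient. The only possible 3-form in R^3 is dx ∧ dy ∧ dz, with coefficient
  ∂(coeff of dy∧dz)/∂x - ∂(coeff of dx∧dz)/∂y + ∂(coeff of dx∧dy)/∂z
  = ∂/∂x (x + 6*y - 1) - ∂/∂y (3*x + y) + ∂/∂z (2*x + 4*y).
Each of these terms simplifies to sums of mixed partials that cancel in pairs. The result is 0 (by equality of mixed partials for smooth functions — Schwarz / Clairaut).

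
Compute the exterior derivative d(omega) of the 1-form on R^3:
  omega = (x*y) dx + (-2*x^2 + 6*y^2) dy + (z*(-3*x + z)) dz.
d(omega) = (-5*x) dx ∧ dy + (-3*z) dx ∧ dz

For a 1-form omega = sum_i f_i dx_i, the exterior derivative is
  d(omega) = sum_{i < j} (∂f_j/∂x_i - ∂f_i/∂x_j) dx_i ∧ dx_j.
  coefficient of dx ∧ dy: ∂f_2/∂x - ∂f_1/∂y = ∂(-2*x^2 + 6*y^2)/∂x - ∂(x*y)/∂y = -5*x
  coefficient of dx ∧ dz: ∂f_3/∂x - ∂f_1/∂z = ∂(z*(-3*x + z))/∂x - ∂(x*y)/∂z = -3*z
Assembling: d(omega) = (-5*x) dx ∧ dy + (-3*z) dx ∧ dz.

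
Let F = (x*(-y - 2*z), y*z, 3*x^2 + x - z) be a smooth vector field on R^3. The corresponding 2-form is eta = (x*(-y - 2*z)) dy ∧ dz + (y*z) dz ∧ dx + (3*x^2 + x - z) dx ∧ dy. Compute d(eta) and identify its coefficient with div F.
d(eta) = (-y - z - 1) dx ∧ dy ∧ dz; div F = -y - z - 1

For a 2-form in R^3 of the form above, applying d gives a 3-form with coefficient ∂P/∂x + ∂Q/∂y + ∂R/∂z:
  ∂P/∂x = -y - 2*z
  ∂Q/∂y = z
  ∂R/∂z = -1
Sum = -y - z - 1, which is exactly div F.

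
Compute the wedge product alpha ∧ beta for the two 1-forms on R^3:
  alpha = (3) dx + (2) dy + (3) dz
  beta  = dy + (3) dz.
alpha ∧ beta = (3) dx ∧ dy + (9) dx ∧ dz + (3) dy ∧ dz

Distribute the wedge, using dx_i ∧ dx_j = -dx_j ∧ dx_i and dx_i ∧ dx_i = 0. For each pair (i, j) with i < j, the coefficient of dx_i ∧ dx_j in alpha ∧ beta is (alpha_i * beta_j - alpha_j * beta_i). Collecting: alpha ∧ beta = (3) dx ∧ dy + (9) dx ∧ dz + (3) dy ∧ dz.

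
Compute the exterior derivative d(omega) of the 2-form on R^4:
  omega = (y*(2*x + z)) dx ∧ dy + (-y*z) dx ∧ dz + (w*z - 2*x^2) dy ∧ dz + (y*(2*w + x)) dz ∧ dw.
d(omega) = (-4*x + y + z) dx ∧ dy ∧ dz + (2*w + x + z) dy ∧ dz ∧ dw + (y) dx ∧ dz ∧ dw

For a 2-form omega = sum_{i<j} g_{ij} dx_i ∧ dx_j, the exterior derivative is
  d(omega) = sum_{i<j} d(g_{ij}) ∧ dx_i ∧ dx_j = sum_{i<j, k} (∂g_{ij}/∂x_k) dx_k ∧ dx_i ∧ dx_j.
Expand each term, using dx_k ∧ dx_i ∧ dx_j = sgn(permutation) dx_{(a)} ∧ dx_{(b)} ∧ dx_{(c)} with (a < b < c) sorted:
  d(y*(2*x + z)) includes (∂/∂z)(y*(2*x + z)) dz = (y) dz, which multiplied by dx ∧ dy gives (y) dx ∧ dy ∧ dz
  d(-y*z) includes (∂/∂y)(-y*z) dy = (-z) dy, which multiplied by dx ∧ dz gives (z) dx ∧ dy ∧ dz
  d(w*z - 2*x^2) includes (∂/∂x)(w*z - 2*x^2) dx = (-4*x) dx, which multiplied by dy ∧ dz gives (-4*x) dx ∧ dy ∧ dz
  d(w*z - 2*x^2) includes (∂/∂w)(w*z - 2*x^2) dw = (z) dw, which multiplied by dy ∧ dz gives (z) dy ∧ dz ∧ dw
  d(y*(2*w + x)) includes (∂/∂x)(y*(2*w + x)) dx = (y) dx, which multiplied by dz ∧ dw gives (y) dx ∧ dz ∧ dw
  d(y*(2*w + x)) includes (∂/∂y)(y*(2*w + x)) dy = (2*w + x) dy, which multiplied by dz ∧ dw gives (2*w + x) dy ∧ dz ∧ dw
Collecting like 3-forms: d(omega) = (-4*x + y + z) dx ∧ dy ∧ dz + (2*w + x + z) dy ∧ dz ∧ dw + (y) dx ∧ dz ∧ dw.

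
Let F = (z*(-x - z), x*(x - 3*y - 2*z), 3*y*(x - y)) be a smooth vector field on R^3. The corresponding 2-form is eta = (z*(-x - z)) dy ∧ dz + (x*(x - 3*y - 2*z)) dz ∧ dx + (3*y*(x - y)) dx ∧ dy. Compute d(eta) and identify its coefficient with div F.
d(eta) = (-3*x - z) dx ∧ dy ∧ dz; div F = -3*x - z

For a 2-form in R^3 of the form above, applying d gives a 3-form with coefficient ∂P/∂x + ∂Q/∂y + ∂R/∂z:
  ∂P/∂x = -z
  ∂Q/∂y = -3*x
  ∂R/∂z = 0
Sum = -3*x - z, which is exactly div F.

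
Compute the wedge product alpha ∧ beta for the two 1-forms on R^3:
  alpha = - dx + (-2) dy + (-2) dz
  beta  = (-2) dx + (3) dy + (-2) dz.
alpha ∧ beta = (-7) dx ∧ dy + (-2) dx ∧ dz + (10) dy ∧ dz

Distribute the wedge, using dx_i ∧ dx_j = -dx_j ∧ dx_i and dx_i ∧ dx_i = 0. For each pair (i, j) with i < j, the coefficient of dx_i ∧ dx_j in alpha ∧ beta is (alpha_i * beta_j - alpha_j * beta_i). Collecting: alpha ∧ beta = (-7) dx ∧ dy + (-2) dx ∧ dz + (10) dy ∧ dz.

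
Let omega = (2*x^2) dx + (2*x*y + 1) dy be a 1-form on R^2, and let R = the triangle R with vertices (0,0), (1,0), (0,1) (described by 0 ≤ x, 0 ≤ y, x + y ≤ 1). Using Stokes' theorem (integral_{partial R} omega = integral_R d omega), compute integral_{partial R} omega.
integral_(partial R) omega = 1/3

Stokes: integral_partial_R omega = integral_R d omega with d omega = (∂Q/∂x - ∂P/∂y) dx ∧ dy.
  ∂Q/∂x = 2*y
  ∂P/∂y = 0
  integrand = ∂Q/∂x - ∂P/∂y = 2*y.
Integrating over R: integral_0^1 integral_0^{1-x} (2*y) dy dx = 1/3.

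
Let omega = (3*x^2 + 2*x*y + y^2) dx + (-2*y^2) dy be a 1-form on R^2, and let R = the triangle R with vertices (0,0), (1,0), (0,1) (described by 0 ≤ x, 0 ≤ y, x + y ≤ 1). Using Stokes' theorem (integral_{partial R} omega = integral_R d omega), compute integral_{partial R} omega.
integral_(partial R) omega = -2/3

Stokes: integral_partial_R omega = integral_R d omega with d omega = (∂Q/∂x - ∂P/∂y) dx ∧ dy.
  ∂Q/∂x = 0
  ∂P/∂y = 2*x + 2*y
  integrand = ∂Q/∂x - ∂P/∂y = -2*x - 2*y.
Integrating over R: integral_0^1 integral_0^{1-x} (-2*x - 2*y) dy dx = -2/3.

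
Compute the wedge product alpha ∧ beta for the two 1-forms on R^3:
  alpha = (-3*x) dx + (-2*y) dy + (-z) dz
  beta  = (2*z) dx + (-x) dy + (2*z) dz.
alpha ∧ beta = (3*x^2 + 4*y*z) dx ∧ dy + (2*z*(-3*x + z)) dx ∧ dz + (-z*(x + 4*y)) dy ∧ dz

Distribute the wedge, using dx_i ∧ dx_j = -dx_j ∧ dx_i and dx_i ∧ dx_i = 0. For each pair (i, j) with i < j, the coefficient of dx_i ∧ dx_j in alpha ∧ beta is (alpha_i * beta_j - alpha_j * beta_i). Collecting: alpha ∧ beta = (3*x^2 + 4*y*z) dx ∧ dy + (2*z*(-3*x + z)) dx ∧ dz + (-z*(x + 4*y)) dy ∧ dz.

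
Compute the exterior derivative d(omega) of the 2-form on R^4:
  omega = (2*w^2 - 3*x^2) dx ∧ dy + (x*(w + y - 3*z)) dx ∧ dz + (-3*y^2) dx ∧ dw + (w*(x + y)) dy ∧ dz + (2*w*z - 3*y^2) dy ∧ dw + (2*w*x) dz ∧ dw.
d(omega) = (4*w + 6*y) dx ∧ dy ∧ dw + (w - x) dx ∧ dy ∧ dz + (2*w + x) dx ∧ dz ∧ dw + (-2*w + x + y) dy ∧ dz ∧ dw

For a 2-form omega = sum_{i<j} g_{ij} dx_i ∧ dx_j, the exterior derivative is
  d(omega) = sum_{i<j} d(g_{ij}) ∧ dx_i ∧ dx_j = sum_{i<j, k} (∂g_{ij}/∂x_k) dx_k ∧ dx_i ∧ dx_j.
Expand each term, using dx_k ∧ dx_i ∧ dx_j = sgn(permutation) dx_{(a)} ∧ dx_{(b)} ∧ dx_{(c)} with (a < b < c) sorted:
  d(2*w^2 - 3*x^2) includes (∂/∂w)(2*w^2 - 3*x^2) dw = (4*w) dw, which multiplied by dx ∧ dy gives (4*w) dx ∧ dy ∧ dw
  d(x*(w + y - 3*z)) includes (∂/∂y)(x*(w + y - 3*z)) dy = (x) dy, which multiplied by dx ∧ dz gives (-x) dx ∧ dy ∧ dz
  d(x*(w + y - 3*z)) includes (∂/∂w)(x*(w + y - 3*z)) dw = (x) dw, which multiplied by dx ∧ dz gives (x) dx ∧ dz ∧ dw
  d(-3*y^2) includes (∂/∂y)(-3*y^2) dy = (-6*y) dy, which multiplied by dx ∧ dw gives (6*y) dx ∧ dy ∧ dw
  d(w*(x + y)) includes (∂/∂x)(w*(x + y)) dx = (w) dx, which multiplied by dy ∧ dz gives (w) dx ∧ dy ∧ dz
  d(w*(x + y)) includes (∂/∂w)(w*(x + y)) dw = (x + y) dw, which multiplied by dy ∧ dz gives (x + y) dy ∧ dz ∧ dw
  d(2*w*z - 3*y^2) includes (∂/∂z)(2*w*z - 3*y^2) dz = (2*w) dz, which multiplied by dy ∧ dw gives (-2*w) dy ∧ dz ∧ dw
  d(2*w*x) includes (∂/∂x)(2*w*x) dx = (2*w) dx, which multiplied by dz ∧ dw gives (2*w) dx ∧ dz ∧ dw
Collecting like 3-forms: d(omega) = (4*w + 6*y) dx ∧ dy ∧ dw + (w - x) dx ∧ dy ∧ dz + (2*w + x) dx ∧ dz ∧ dw + (-2*w + x + y) dy ∧ dz ∧ dw.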